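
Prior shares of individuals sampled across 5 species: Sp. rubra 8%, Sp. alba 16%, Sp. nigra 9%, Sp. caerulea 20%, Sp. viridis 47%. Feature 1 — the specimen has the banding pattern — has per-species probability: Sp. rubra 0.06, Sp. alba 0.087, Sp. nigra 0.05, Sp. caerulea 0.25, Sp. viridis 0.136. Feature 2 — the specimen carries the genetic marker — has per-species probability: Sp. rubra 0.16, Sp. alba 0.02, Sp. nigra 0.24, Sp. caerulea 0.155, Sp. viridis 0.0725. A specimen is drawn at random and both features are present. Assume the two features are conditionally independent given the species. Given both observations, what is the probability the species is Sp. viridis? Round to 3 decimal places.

Prior × likelihood for each hypothesis:
  Sp. rubra: 0.08 × 0.06 × 0.16 = 0.000768
  Sp. alba: 0.16 × 0.087 × 0.02 = 0.0002784
  Sp. nigra: 0.09 × 0.05 × 0.24 = 0.00108
  Sp. caerulea: 0.2 × 0.25 × 0.155 = 0.00775
  Sp. viridis: 0.47 × 0.136 × 0.0725 = 0.0046342
Sum = 0.0145106.
P(Sp. viridis | evidence) = 0.0046342 / 0.0145106 ≈ 0.319.

0.319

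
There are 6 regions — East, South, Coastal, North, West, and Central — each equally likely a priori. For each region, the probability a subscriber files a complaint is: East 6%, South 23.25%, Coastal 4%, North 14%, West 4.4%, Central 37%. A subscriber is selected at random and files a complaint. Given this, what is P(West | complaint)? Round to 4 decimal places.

Since the prior is uniform, the posterior is proportional to the likelihood:
  East: 0.06
  South: 0.2325
  Coastal: 0.04
  North: 0.14
  West: 0.044
  Central: 0.37
Sum = 0.8865.
P(West | evidence) = 0.044 / 0.8865 ≈ 0.0496.

0.0496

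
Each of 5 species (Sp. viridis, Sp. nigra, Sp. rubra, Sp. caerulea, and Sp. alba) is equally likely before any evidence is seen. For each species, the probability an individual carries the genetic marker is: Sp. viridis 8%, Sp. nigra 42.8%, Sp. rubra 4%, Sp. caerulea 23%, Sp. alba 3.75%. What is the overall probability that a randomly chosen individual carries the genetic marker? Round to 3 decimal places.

Since the prior is uniform, the posterior is proportional to the likelihood:
  Sp. viridis: 0.08
  Sp. nigra: 0.428
  Sp. rubra: 0.04
  Sp. caerulea: 0.23
  Sp. alba: 0.0375
P(marker) = (1/5) × (0.08 + 0.428 + 0.04 + 0.23 + 0.0375) = 0.8155/5 ≈ 0.163.

0.163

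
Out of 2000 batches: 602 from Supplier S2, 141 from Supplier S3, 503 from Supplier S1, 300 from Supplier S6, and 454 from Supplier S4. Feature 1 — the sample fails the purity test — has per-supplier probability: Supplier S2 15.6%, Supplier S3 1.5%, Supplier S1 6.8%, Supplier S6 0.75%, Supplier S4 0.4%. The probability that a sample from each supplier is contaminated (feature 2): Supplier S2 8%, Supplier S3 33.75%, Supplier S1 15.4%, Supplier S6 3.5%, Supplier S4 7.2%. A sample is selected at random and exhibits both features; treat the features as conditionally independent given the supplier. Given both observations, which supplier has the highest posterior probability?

Compute prior × likelihood for every hypothesis:
  Supplier S2: 0.301 × 0.156 × 0.08 = 0.00375648
  Supplier S3: 0.0705 × 0.015 × 0.3375 = 0.00035690625
  Supplier S1: 0.2515 × 0.068 × 0.154 = 0.002633708
  Supplier S6: 0.15 × 0.0075 × 0.035 = 0.000039375
  Supplier S4: 0.227 × 0.004 × 0.072 = 0.000065376
Total = 0.00685184525.
Largest term belongs to Supplier S2, so Supplier S2 is most probable.

Supplier S2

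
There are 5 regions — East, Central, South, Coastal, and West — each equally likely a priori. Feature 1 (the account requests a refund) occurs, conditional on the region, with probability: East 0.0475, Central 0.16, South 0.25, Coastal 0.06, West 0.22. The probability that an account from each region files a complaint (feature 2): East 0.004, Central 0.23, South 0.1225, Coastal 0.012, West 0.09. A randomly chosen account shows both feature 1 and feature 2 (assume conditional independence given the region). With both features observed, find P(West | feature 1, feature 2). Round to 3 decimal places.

0.225

With a uniform prior (1/5 each), posterior ∝ likelihood:
  East: 0.0475 × 0.004 = 0.00019
  Central: 0.16 × 0.23 = 0.0368
  South: 0.25 × 0.1225 = 0.030625
  Coastal: 0.06 × 0.012 = 0.00072
  West: 0.22 × 0.09 = 0.0198
Sum = 0.088135.
P(West | evidence) = 0.0198 / 0.088135 ≈ 0.225.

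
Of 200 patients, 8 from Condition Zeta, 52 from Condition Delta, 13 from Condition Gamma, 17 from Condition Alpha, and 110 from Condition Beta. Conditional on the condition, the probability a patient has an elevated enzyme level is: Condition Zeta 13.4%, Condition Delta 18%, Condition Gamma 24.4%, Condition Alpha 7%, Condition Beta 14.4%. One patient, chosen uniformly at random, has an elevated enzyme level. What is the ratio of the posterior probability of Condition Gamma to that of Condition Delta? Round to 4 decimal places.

Compute prior × likelihood for every hypothesis:
  Condition Zeta: 0.04 × 0.134 = 0.00536
  Condition Delta: 0.26 × 0.18 = 0.0468
  Condition Gamma: 0.065 × 0.244 = 0.01586
  Condition Alpha: 0.085 × 0.07 = 0.00595
  Condition Beta: 0.55 × 0.144 = 0.0792
Total = 0.15317.
The ratio is 0.01586 / 0.0468 (the normalizer cancels) = 0.3389.

0.3389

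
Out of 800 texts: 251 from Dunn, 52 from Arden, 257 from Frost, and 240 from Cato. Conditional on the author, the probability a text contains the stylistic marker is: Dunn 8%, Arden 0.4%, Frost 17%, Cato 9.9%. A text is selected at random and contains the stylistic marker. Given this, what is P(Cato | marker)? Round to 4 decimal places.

By Bayes' rule, posterior ∝ prior × likelihood:
  Dunn: 0.31375 × 0.08 = 0.0251
  Arden: 0.065 × 0.004 = 0.00026
  Frost: 0.32125 × 0.17 = 0.0546125
  Cato: 0.3 × 0.099 = 0.0297
Normalizing constant = 0.1096725.
P(Cato | evidence) = 0.0297 / 0.1096725 ≈ 0.2708.

0.2708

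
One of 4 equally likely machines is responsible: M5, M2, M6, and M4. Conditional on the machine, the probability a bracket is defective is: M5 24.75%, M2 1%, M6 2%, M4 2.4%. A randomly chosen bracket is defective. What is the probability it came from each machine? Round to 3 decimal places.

M5 0.821, M2 0.033, M6 0.066, M4 0.080

With a uniform prior (1/4 each), posterior ∝ likelihood:
  M5: 0.2475
  M2: 0.01
  M6: 0.02
  M4: 0.024
Total = 0.3015.
P(M5 | defective) = 0.2475/0.3015 ≈ 0.821
P(M2 | defective) = 0.01/0.3015 ≈ 0.033
P(M6 | defective) = 0.02/0.3015 ≈ 0.066
P(M4 | defective) = 0.024/0.3015 ≈ 0.080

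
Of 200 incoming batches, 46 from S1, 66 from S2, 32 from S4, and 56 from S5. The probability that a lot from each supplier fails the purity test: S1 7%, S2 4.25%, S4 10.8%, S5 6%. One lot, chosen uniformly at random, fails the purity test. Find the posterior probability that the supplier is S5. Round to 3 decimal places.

Prior × likelihood for each hypothesis:
  S1: 0.23 × 0.07 = 0.0161
  S2: 0.33 × 0.0425 = 0.014025
  S4: 0.16 × 0.108 = 0.01728
  S5: 0.28 × 0.06 = 0.0168
Sum = 0.064205.
P(S5 | evidence) = 0.0168 / 0.064205 ≈ 0.262.

0.262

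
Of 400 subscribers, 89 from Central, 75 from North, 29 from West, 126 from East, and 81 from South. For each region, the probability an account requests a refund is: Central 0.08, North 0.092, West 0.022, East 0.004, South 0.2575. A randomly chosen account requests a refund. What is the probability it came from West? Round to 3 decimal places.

0.018

Unnormalized posteriors (prior × likelihood):
  Central: 0.2225 × 0.08 = 0.0178
  North: 0.1875 × 0.092 = 0.01725
  West: 0.0725 × 0.022 = 0.001595
  East: 0.315 × 0.004 = 0.00126
  South: 0.2025 × 0.2575 = 0.05214375
Sum = 0.09004875.
P(West | evidence) = 0.001595 / 0.09004875 ≈ 0.018.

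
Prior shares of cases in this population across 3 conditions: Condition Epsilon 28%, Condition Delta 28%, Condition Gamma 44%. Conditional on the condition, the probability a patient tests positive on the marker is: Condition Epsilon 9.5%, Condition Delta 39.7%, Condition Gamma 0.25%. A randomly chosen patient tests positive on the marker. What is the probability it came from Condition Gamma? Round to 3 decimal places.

0.008

Prior × likelihood for each hypothesis:
  Condition Epsilon: 0.28 × 0.095 = 0.0266
  Condition Delta: 0.28 × 0.397 = 0.11116
  Condition Gamma: 0.44 × 0.0025 = 0.0011
Total = 0.13886.
P(Condition Gamma | evidence) = 0.0011 / 0.13886 ≈ 0.008.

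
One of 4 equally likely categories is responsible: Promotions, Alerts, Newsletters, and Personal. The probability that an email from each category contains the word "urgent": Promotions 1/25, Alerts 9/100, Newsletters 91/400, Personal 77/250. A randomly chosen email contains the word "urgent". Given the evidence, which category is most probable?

Personal

With a uniform prior (1/4 each), posterior ∝ likelihood:
  Promotions: 0.04
  Alerts: 0.09
  Newsletters: 0.2275
  Personal: 0.308
Normalizing constant = 0.6655.
Largest term belongs to Personal, so Personal is most probable.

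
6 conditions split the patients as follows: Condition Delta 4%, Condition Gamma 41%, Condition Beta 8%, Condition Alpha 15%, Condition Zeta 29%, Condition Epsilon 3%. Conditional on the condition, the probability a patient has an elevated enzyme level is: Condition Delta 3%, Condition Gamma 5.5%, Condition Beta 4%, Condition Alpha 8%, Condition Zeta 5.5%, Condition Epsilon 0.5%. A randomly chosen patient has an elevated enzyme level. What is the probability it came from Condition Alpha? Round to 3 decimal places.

0.218

Compute prior × likelihood for every hypothesis:
  Condition Delta: 0.04 × 0.03 = 0.0012
  Condition Gamma: 0.41 × 0.055 = 0.02255
  Condition Beta: 0.08 × 0.04 = 0.0032
  Condition Alpha: 0.15 × 0.08 = 0.012
  Condition Zeta: 0.29 × 0.055 = 0.01595
  Condition Epsilon: 0.03 × 0.005 = 0.00015
Total = 0.05505.
P(Condition Alpha | evidence) = 0.012 / 0.05505 ≈ 0.218.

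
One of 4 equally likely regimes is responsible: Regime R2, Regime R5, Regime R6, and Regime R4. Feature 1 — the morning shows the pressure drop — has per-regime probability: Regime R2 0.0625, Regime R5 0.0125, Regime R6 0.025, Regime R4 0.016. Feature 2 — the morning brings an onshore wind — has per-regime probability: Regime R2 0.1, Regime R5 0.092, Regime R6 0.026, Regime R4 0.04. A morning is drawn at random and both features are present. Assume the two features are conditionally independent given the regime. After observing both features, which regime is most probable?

With a uniform prior (1/4 each), posterior ∝ likelihood:
  Regime R2: 0.0625 × 0.1 = 0.00625
  Regime R5: 0.0125 × 0.092 = 0.00115
  Regime R6: 0.025 × 0.026 = 0.00065
  Regime R4: 0.016 × 0.04 = 0.00064
Normalizing constant = 0.00869.
Largest term belongs to Regime R2, so Regime R2 is most probable.

Regime R2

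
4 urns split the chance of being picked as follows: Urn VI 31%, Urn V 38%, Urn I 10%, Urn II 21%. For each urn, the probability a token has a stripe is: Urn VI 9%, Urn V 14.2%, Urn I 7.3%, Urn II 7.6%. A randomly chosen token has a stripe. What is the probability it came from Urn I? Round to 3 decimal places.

0.069

Unnormalized posteriors (prior × likelihood):
  Urn VI: 0.31 × 0.09 = 0.0279
  Urn V: 0.38 × 0.142 = 0.05396
  Urn I: 0.1 × 0.073 = 0.0073
  Urn II: 0.21 × 0.076 = 0.01596
Sum = 0.10512.
P(Urn I | evidence) = 0.0073 / 0.10512 ≈ 0.069.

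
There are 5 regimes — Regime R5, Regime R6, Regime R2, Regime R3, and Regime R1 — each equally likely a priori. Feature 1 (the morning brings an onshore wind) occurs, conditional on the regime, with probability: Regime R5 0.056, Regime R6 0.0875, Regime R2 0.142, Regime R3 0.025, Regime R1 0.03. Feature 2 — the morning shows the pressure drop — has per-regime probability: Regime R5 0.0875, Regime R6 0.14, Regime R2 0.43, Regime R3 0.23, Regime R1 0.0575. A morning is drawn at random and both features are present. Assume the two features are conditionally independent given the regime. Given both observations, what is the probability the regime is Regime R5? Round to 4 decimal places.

Since the prior is uniform, the posterior is proportional to the likelihood:
  Regime R5: 0.056 × 0.0875 = 0.0049
  Regime R6: 0.0875 × 0.14 = 0.01225
  Regime R2: 0.142 × 0.43 = 0.06106
  Regime R3: 0.025 × 0.23 = 0.00575
  Regime R1: 0.03 × 0.0575 = 0.001725
Total = 0.085685.
P(Regime R5 | evidence) = 0.0049 / 0.085685 ≈ 0.0572.

0.0572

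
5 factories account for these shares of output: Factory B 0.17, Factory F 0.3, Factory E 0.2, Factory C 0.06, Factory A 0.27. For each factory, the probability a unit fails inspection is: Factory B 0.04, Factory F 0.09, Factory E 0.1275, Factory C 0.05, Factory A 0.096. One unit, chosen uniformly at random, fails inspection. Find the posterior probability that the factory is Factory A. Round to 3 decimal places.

By Bayes' rule, posterior ∝ prior × likelihood:
  Factory B: 0.17 × 0.04 = 0.0068
  Factory F: 0.3 × 0.09 = 0.027
  Factory E: 0.2 × 0.1275 = 0.0255
  Factory C: 0.06 × 0.05 = 0.003
  Factory A: 0.27 × 0.096 = 0.02592
Sum = 0.08822.
P(Factory A | evidence) = 0.02592 / 0.08822 ≈ 0.294.

0.294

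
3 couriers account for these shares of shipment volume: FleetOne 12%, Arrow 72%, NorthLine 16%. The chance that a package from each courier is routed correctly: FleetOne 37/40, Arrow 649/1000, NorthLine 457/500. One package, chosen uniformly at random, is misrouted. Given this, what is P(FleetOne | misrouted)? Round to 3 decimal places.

0.033

Taking complements, P(misrouted | each) = FleetOne 0.075, Arrow 0.351, NorthLine 0.086.
Unnormalized posteriors (prior × likelihood):
  FleetOne: 0.12 × 0.075 = 0.009
  Arrow: 0.72 × 0.351 = 0.25272
  NorthLine: 0.16 × 0.086 = 0.01376
Normalizing constant = 0.27548.
P(FleetOne | evidence) = 0.009 / 0.27548 ≈ 0.033.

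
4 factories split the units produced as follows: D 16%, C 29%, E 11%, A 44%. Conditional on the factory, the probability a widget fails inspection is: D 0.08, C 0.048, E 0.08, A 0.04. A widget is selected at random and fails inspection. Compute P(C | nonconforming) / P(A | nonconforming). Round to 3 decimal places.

0.791

Compute prior × likelihood for every hypothesis:
  D: 0.16 × 0.08 = 0.0128
  C: 0.29 × 0.048 = 0.01392
  E: 0.11 × 0.08 = 0.0088
  A: 0.44 × 0.04 = 0.0176
Normalizing constant = 0.05312.
The ratio is 0.01392 / 0.0176 (the normalizer cancels) = 0.791.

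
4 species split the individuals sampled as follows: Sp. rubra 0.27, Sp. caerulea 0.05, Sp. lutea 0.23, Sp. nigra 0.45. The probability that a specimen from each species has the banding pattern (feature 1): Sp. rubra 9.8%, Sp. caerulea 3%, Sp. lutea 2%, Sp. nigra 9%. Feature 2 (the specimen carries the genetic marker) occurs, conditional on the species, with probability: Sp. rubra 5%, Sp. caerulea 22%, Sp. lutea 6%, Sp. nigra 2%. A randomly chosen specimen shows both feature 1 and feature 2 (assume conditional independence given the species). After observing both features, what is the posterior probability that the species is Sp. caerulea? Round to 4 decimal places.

0.1205

Compute prior × likelihood for every hypothesis:
  Sp. rubra: 0.27 × 0.098 × 0.05 = 0.001323
  Sp. caerulea: 0.05 × 0.03 × 0.22 = 0.00033
  Sp. lutea: 0.23 × 0.02 × 0.06 = 0.000276
  Sp. nigra: 0.45 × 0.09 × 0.02 = 0.00081
Total = 0.002739.
P(Sp. caerulea | evidence) = 0.00033 / 0.002739 ≈ 0.1205.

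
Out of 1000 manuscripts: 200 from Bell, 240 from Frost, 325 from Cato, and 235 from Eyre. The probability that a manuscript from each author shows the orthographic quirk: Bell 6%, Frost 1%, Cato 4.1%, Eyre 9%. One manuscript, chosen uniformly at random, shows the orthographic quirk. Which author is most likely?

By Bayes' rule, posterior ∝ prior × likelihood:
  Bell: 0.2 × 0.06 = 0.012
  Frost: 0.24 × 0.01 = 0.0024
  Cato: 0.325 × 0.041 = 0.013325
  Eyre: 0.235 × 0.09 = 0.02115
Normalizing constant = 0.048875.
Largest term belongs to Eyre, so Eyre is most probable.

Eyre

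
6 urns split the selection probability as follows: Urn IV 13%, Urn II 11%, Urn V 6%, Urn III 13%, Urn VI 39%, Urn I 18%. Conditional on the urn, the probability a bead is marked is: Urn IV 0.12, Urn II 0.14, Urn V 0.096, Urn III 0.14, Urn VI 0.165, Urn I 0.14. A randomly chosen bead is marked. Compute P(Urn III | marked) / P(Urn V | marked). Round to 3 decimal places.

3.160

Compute prior × likelihood for every hypothesis:
  Urn IV: 0.13 × 0.12 = 0.0156
  Urn II: 0.11 × 0.14 = 0.0154
  Urn V: 0.06 × 0.096 = 0.00576
  Urn III: 0.13 × 0.14 = 0.0182
  Urn VI: 0.39 × 0.165 = 0.06435
  Urn I: 0.18 × 0.14 = 0.0252
Normalizing constant = 0.14451.
The ratio is 0.0182 / 0.00576 (the normalizer cancels) = 3.160.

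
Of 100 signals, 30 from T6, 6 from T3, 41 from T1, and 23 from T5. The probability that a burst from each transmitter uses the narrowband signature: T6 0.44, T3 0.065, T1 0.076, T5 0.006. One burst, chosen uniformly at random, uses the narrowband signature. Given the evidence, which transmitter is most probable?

Unnormalized posteriors (prior × likelihood):
  T6: 0.3 × 0.44 = 0.132
  T3: 0.06 × 0.065 = 0.0039
  T1: 0.41 × 0.076 = 0.03116
  T5: 0.23 × 0.006 = 0.00138
Total = 0.16844.
Largest term belongs to T6, so T6 is most probable.

T6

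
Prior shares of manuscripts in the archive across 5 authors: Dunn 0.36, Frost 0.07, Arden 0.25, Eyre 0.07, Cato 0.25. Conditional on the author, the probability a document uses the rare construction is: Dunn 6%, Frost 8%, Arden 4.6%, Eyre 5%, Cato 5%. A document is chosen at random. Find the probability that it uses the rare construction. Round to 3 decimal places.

0.055

Compute prior × likelihood for every hypothesis:
  Dunn: 0.36 × 0.06 = 0.0216
  Frost: 0.07 × 0.08 = 0.0056
  Arden: 0.25 × 0.046 = 0.0115
  Eyre: 0.07 × 0.05 = 0.0035
  Cato: 0.25 × 0.05 = 0.0125
P(rare-form) = 0.0216 + 0.0056 + 0.0115 + 0.0035 + 0.0125 = 0.0547 → 0.055.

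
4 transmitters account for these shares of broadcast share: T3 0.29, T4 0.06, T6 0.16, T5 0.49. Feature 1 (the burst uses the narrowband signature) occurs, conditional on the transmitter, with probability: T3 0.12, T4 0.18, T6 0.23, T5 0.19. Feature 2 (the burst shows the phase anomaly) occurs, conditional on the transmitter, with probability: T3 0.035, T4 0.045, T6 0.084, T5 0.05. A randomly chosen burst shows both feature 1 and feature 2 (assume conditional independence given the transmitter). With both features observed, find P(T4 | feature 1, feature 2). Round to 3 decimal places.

By Bayes' rule, posterior ∝ prior × likelihood:
  T3: 0.29 × 0.12 × 0.035 = 0.001218
  T4: 0.06 × 0.18 × 0.045 = 0.000486
  T6: 0.16 × 0.23 × 0.084 = 0.0030912
  T5: 0.49 × 0.19 × 0.05 = 0.004655
Total = 0.0094502.
P(T4 | evidence) = 0.000486 / 0.0094502 ≈ 0.051.

0.051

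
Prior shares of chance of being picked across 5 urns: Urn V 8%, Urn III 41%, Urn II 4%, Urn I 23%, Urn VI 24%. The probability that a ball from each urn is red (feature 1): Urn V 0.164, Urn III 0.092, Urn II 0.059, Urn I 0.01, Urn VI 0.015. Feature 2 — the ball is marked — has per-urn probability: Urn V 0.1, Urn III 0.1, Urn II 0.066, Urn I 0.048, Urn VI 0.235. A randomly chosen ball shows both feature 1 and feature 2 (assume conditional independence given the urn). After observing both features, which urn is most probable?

By Bayes' rule, posterior ∝ prior × likelihood:
  Urn V: 0.08 × 0.164 × 0.1 = 0.001312
  Urn III: 0.41 × 0.092 × 0.1 = 0.003772
  Urn II: 0.04 × 0.059 × 0.066 = 0.00015576
  Urn I: 0.23 × 0.01 × 0.048 = 0.0001104
  Urn VI: 0.24 × 0.015 × 0.235 = 0.000846
Sum = 0.00619616.
Largest term belongs to Urn III, so Urn III is most probable.

Urn III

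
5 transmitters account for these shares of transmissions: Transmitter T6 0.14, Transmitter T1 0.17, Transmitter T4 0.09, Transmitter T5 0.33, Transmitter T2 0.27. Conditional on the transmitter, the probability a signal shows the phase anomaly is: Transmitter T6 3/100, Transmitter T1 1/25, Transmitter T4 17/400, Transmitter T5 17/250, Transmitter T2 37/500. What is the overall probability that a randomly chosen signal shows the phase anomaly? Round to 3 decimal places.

Unnormalized posteriors (prior × likelihood):
  Transmitter T6: 0.14 × 0.03 = 0.0042
  Transmitter T1: 0.17 × 0.04 = 0.0068
  Transmitter T4: 0.09 × 0.0425 = 0.003825
  Transmitter T5: 0.33 × 0.068 = 0.02244
  Transmitter T2: 0.27 × 0.074 = 0.01998
P(anomaly) = 0.0042 + 0.0068 + 0.003825 + 0.02244 + 0.01998 = 0.057245 → 0.057.

0.057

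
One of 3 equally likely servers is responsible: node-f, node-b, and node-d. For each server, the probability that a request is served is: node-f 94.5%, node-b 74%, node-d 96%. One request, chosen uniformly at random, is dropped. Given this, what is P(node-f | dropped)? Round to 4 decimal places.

Taking complements, P(dropped | each) = node-f 0.055, node-b 0.26, node-d 0.04.
With a uniform prior (1/3 each), posterior ∝ likelihood:
  node-f: 0.055
  node-b: 0.26
  node-d: 0.04
Total = 0.355.
P(node-f | evidence) = 0.055 / 0.355 ≈ 0.1549.

0.1549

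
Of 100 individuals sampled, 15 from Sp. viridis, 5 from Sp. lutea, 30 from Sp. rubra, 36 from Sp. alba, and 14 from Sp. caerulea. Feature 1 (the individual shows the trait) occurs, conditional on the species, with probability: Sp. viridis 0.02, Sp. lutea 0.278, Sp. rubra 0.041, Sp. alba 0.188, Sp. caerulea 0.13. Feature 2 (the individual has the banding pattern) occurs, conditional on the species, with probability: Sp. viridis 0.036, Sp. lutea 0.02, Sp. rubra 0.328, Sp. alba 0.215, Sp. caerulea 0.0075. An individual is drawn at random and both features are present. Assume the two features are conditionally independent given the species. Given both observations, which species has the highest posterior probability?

Compute prior × likelihood for every hypothesis:
  Sp. viridis: 0.15 × 0.02 × 0.036 = 0.000108
  Sp. lutea: 0.05 × 0.278 × 0.02 = 0.000278
  Sp. rubra: 0.3 × 0.041 × 0.328 = 0.0040344
  Sp. alba: 0.36 × 0.188 × 0.215 = 0.0145512
  Sp. caerulea: 0.14 × 0.13 × 0.0075 = 0.0001365
Total = 0.0191081.
Largest term belongs to Sp. alba, so Sp. alba is most probable.

Sp. alba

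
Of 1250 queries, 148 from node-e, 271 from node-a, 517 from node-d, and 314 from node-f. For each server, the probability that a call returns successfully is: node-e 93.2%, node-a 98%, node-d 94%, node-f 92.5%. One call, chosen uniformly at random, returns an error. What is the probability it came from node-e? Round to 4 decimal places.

Taking complements, P(error | each) = node-e 0.068, node-a 0.02, node-d 0.06, node-f 0.075.
Compute prior × likelihood for every hypothesis:
  node-e: 0.1184 × 0.068 = 0.0080512
  node-a: 0.2168 × 0.02 = 0.004336
  node-d: 0.4136 × 0.06 = 0.024816
  node-f: 0.2512 × 0.075 = 0.01884
Total = 0.0560432.
P(node-e | evidence) = 0.0080512 / 0.0560432 ≈ 0.1437.

0.1437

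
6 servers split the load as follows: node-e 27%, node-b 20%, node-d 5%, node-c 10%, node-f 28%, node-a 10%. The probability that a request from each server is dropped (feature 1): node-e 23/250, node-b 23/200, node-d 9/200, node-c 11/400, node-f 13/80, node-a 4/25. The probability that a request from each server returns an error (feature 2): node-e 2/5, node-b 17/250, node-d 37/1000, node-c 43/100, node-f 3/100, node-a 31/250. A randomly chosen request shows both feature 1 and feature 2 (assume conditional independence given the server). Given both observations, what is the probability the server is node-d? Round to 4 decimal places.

Unnormalized posteriors (prior × likelihood):
  node-e: 0.27 × 0.092 × 0.4 = 0.009936
  node-b: 0.2 × 0.115 × 0.068 = 0.001564
  node-d: 0.05 × 0.045 × 0.037 = 0.00008325
  node-c: 0.1 × 0.0275 × 0.43 = 0.0011825
  node-f: 0.28 × 0.1625 × 0.03 = 0.001365
  node-a: 0.1 × 0.16 × 0.124 = 0.001984
Normalizing constant = 0.01611475.
P(node-d | evidence) = 0.00008325 / 0.01611475 ≈ 0.0052.

0.0052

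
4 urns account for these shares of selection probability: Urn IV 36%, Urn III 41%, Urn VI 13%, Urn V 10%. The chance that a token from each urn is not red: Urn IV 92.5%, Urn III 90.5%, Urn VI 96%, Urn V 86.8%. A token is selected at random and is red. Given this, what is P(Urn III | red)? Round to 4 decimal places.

Taking complements, P(red | each) = Urn IV 0.075, Urn III 0.095, Urn VI 0.04, Urn V 0.132.
By Bayes' rule, posterior ∝ prior × likelihood:
  Urn IV: 0.36 × 0.075 = 0.027
  Urn III: 0.41 × 0.095 = 0.03895
  Urn VI: 0.13 × 0.04 = 0.0052
  Urn V: 0.1 × 0.132 = 0.0132
Normalizing constant = 0.08435.
P(Urn III | evidence) = 0.03895 / 0.08435 ≈ 0.4618.

0.4618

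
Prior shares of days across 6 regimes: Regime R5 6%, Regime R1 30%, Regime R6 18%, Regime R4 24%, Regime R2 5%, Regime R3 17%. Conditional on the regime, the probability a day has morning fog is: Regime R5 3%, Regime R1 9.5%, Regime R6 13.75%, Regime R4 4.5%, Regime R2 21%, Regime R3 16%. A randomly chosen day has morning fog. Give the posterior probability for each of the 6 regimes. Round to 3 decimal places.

Compute prior × likelihood for every hypothesis:
  Regime R5: 0.06 × 0.03 = 0.0018
  Regime R1: 0.3 × 0.095 = 0.0285
  Regime R6: 0.18 × 0.1375 = 0.02475
  Regime R4: 0.24 × 0.045 = 0.0108
  Regime R2: 0.05 × 0.21 = 0.0105
  Regime R3: 0.17 × 0.16 = 0.0272
Sum = 0.10355.
P(Regime R5 | fog) = 0.0018/0.10355 ≈ 0.017
P(Regime R1 | fog) = 0.0285/0.10355 ≈ 0.275
P(Regime R6 | fog) = 0.02475/0.10355 ≈ 0.239
P(Regime R4 | fog) = 0.0108/0.10355 ≈ 0.104
P(Regime R2 | fog) = 0.0105/0.10355 ≈ 0.101
P(Regime R3 | fog) = 0.0272/0.10355 ≈ 0.263

Regime R5 0.017, Regime R1 0.275, Regime R6 0.239, Regime R4 0.104, Regime R2 0.101, Regime R3 0.263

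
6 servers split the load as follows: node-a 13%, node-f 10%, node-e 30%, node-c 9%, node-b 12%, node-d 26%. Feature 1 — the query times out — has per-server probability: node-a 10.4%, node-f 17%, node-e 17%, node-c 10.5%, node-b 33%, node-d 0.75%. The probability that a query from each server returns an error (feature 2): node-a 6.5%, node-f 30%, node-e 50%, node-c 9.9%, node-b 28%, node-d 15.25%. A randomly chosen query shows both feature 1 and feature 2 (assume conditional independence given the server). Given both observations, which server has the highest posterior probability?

node-e

Prior × likelihood for each hypothesis:
  node-a: 0.13 × 0.104 × 0.065 = 0.0008788
  node-f: 0.1 × 0.17 × 0.3 = 0.0051
  node-e: 0.3 × 0.17 × 0.5 = 0.0255
  node-c: 0.09 × 0.105 × 0.099 = 0.00093555
  node-b: 0.12 × 0.33 × 0.28 = 0.011088
  node-d: 0.26 × 0.0075 × 0.1525 = 0.000297375
Normalizing constant = 0.043799725.
Largest term belongs to node-e, so node-e is most probable.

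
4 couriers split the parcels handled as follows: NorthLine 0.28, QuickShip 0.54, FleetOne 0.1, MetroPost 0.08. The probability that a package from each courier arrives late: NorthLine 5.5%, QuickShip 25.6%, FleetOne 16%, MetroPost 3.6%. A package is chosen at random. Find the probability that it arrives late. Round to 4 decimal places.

Prior × likelihood for each hypothesis:
  NorthLine: 0.28 × 0.055 = 0.0154
  QuickShip: 0.54 × 0.256 = 0.13824
  FleetOne: 0.1 × 0.16 = 0.016
  MetroPost: 0.08 × 0.036 = 0.00288
P(late) = 0.0154 + 0.13824 + 0.016 + 0.00288 = 0.17252 → 0.1725.

0.1725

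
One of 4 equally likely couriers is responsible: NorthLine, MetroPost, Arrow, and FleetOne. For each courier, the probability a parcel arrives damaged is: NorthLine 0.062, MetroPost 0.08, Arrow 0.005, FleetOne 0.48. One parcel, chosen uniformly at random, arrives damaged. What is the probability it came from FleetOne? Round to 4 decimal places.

Since the prior is uniform, the posterior is proportional to the likelihood:
  NorthLine: 0.062
  MetroPost: 0.08
  Arrow: 0.005
  FleetOne: 0.48
Normalizing constant = 0.627.
P(FleetOne | evidence) = 0.48 / 0.627 ≈ 0.7656.

0.7656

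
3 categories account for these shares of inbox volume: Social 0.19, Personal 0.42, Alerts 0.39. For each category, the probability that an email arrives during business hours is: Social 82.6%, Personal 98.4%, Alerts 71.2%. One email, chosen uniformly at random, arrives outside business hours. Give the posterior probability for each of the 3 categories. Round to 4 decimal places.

Taking complements, P(off-hours | each) = Social 0.174, Personal 0.016, Alerts 0.288.
By Bayes' rule, posterior ∝ prior × likelihood:
  Social: 0.19 × 0.174 = 0.03306
  Personal: 0.42 × 0.016 = 0.00672
  Alerts: 0.39 × 0.288 = 0.11232
Sum = 0.1521.
P(Social | off-hours) = 0.03306/0.1521 ≈ 0.2174
P(Personal | off-hours) = 0.00672/0.1521 ≈ 0.0442
P(Alerts | off-hours) = 0.11232/0.1521 ≈ 0.7385

Social 0.2174, Personal 0.0442, Alerts 0.7385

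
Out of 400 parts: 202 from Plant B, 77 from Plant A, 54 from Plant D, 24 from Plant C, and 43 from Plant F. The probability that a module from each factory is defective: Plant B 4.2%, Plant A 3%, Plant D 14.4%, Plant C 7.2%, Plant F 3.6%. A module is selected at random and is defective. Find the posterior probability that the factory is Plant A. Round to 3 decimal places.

0.106

Prior × likelihood for each hypothesis:
  Plant B: 0.505 × 0.042 = 0.02121
  Plant A: 0.1925 × 0.03 = 0.005775
  Plant D: 0.135 × 0.144 = 0.01944
  Plant C: 0.06 × 0.072 = 0.00432
  Plant F: 0.1075 × 0.036 = 0.00387
Total = 0.054615.
P(Plant A | evidence) = 0.005775 / 0.054615 ≈ 0.106.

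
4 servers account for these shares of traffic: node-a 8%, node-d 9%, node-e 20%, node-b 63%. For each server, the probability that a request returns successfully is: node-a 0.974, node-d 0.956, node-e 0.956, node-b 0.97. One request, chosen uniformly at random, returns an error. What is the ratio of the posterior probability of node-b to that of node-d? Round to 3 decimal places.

Taking complements, P(error | each) = node-a 0.026, node-d 0.044, node-e 0.044, node-b 0.03.
Unnormalized posteriors (prior × likelihood):
  node-a: 0.08 × 0.026 = 0.00208
  node-d: 0.09 × 0.044 = 0.00396
  node-e: 0.2 × 0.044 = 0.0088
  node-b: 0.63 × 0.03 = 0.0189
Normalizing constant = 0.03374.
The ratio is 0.0189 / 0.00396 (the normalizer cancels) = 4.773.

4.773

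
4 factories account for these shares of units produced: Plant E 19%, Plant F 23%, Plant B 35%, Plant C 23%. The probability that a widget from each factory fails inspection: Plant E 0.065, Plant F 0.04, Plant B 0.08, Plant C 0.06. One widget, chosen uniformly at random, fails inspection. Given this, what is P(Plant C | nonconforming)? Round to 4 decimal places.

0.2178

Compute prior × likelihood for every hypothesis:
  Plant E: 0.19 × 0.065 = 0.01235
  Plant F: 0.23 × 0.04 = 0.0092
  Plant B: 0.35 × 0.08 = 0.028
  Plant C: 0.23 × 0.06 = 0.0138
Normalizing constant = 0.06335.
P(Plant C | evidence) = 0.0138 / 0.06335 ≈ 0.2178.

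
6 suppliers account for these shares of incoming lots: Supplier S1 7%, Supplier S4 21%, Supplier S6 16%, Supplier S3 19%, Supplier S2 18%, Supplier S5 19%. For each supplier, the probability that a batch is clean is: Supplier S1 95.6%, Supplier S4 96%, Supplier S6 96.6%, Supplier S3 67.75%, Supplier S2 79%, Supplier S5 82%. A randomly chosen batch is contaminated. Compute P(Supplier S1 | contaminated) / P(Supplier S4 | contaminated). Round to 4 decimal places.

0.3667

Taking complements, P(contaminated | each) = Supplier S1 0.044, Supplier S4 0.04, Supplier S6 0.034, Supplier S3 0.3225, Supplier S2 0.21, Supplier S5 0.18.
Unnormalized posteriors (prior × likelihood):
  Supplier S1: 0.07 × 0.044 = 0.00308
  Supplier S4: 0.21 × 0.04 = 0.0084
  Supplier S6: 0.16 × 0.034 = 0.00544
  Supplier S3: 0.19 × 0.3225 = 0.061275
  Supplier S2: 0.18 × 0.21 = 0.0378
  Supplier S5: 0.19 × 0.18 = 0.0342
Normalizing constant = 0.150195.
The ratio is 0.00308 / 0.0084 (the normalizer cancels) = 0.3667.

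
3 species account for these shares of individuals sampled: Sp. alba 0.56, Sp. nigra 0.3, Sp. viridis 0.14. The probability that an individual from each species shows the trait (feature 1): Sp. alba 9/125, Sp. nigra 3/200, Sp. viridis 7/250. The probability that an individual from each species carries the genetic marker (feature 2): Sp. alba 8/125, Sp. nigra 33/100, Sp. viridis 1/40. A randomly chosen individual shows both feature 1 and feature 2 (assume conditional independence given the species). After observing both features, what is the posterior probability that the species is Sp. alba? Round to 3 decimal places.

0.620

Compute prior × likelihood for every hypothesis:
  Sp. alba: 0.56 × 0.072 × 0.064 = 0.00258048
  Sp. nigra: 0.3 × 0.015 × 0.33 = 0.001485
  Sp. viridis: 0.14 × 0.028 × 0.025 = 0.000098
Total = 0.00416348.
P(Sp. alba | evidence) = 0.00258048 / 0.00416348 ≈ 0.620.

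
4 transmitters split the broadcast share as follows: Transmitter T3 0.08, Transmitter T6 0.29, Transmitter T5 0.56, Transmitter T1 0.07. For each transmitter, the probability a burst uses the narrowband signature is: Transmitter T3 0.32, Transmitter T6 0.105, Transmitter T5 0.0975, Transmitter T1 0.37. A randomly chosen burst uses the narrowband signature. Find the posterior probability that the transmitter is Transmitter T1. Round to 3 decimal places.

0.190

By Bayes' rule, posterior ∝ prior × likelihood:
  Transmitter T3: 0.08 × 0.32 = 0.0256
  Transmitter T6: 0.29 × 0.105 = 0.03045
  Transmitter T5: 0.56 × 0.0975 = 0.0546
  Transmitter T1: 0.07 × 0.37 = 0.0259
Sum = 0.13655.
P(Transmitter T1 | evidence) = 0.0259 / 0.13655 ≈ 0.190.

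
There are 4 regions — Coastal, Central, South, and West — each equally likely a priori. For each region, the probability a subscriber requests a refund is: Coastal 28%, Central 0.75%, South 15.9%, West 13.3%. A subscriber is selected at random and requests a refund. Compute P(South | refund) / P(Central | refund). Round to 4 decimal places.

Since the prior is uniform, the posterior is proportional to the likelihood:
  Coastal: 0.28
  Central: 0.0075
  South: 0.159
  West: 0.133
Total = 0.5795.
The ratio is 0.159 / 0.0075 (the normalizer cancels) = 21.2000.

21.2000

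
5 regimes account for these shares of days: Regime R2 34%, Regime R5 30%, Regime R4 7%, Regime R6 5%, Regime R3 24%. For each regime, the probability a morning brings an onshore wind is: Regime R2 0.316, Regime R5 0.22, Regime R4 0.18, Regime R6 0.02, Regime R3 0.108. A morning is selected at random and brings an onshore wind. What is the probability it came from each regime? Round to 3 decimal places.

By Bayes' rule, posterior ∝ prior × likelihood:
  Regime R2: 0.34 × 0.316 = 0.10744
  Regime R5: 0.3 × 0.22 = 0.066
  Regime R4: 0.07 × 0.18 = 0.0126
  Regime R6: 0.05 × 0.02 = 0.001
  Regime R3: 0.24 × 0.108 = 0.02592
Sum = 0.21296.
P(Regime R2 | onshore) = 0.10744/0.21296 ≈ 0.505
P(Regime R5 | onshore) = 0.066/0.21296 ≈ 0.310
P(Regime R4 | onshore) = 0.0126/0.21296 ≈ 0.059
P(Regime R6 | onshore) = 0.001/0.21296 ≈ 0.005
P(Regime R3 | onshore) = 0.02592/0.21296 ≈ 0.122
(Check: 0.505+0.310+0.059+0.005+0.122 = 1.001.)

Regime R2 0.505, Regime R5 0.310, Regime R4 0.059, Regime R6 0.005, Regime R3 0.122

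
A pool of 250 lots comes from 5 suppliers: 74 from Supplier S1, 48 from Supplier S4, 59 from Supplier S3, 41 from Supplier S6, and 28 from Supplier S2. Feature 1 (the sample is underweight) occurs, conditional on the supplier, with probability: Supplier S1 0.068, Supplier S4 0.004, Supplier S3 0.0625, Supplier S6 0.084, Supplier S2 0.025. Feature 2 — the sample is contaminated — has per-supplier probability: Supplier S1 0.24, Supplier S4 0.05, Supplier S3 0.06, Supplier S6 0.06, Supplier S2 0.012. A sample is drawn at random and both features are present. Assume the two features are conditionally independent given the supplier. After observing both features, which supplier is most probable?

Unnormalized posteriors (prior × likelihood):
  Supplier S1: 0.296 × 0.068 × 0.24 = 0.00483072
  Supplier S4: 0.192 × 0.004 × 0.05 = 0.0000384
  Supplier S3: 0.236 × 0.0625 × 0.06 = 0.000885
  Supplier S6: 0.164 × 0.084 × 0.06 = 0.00082656
  Supplier S2: 0.112 × 0.025 × 0.012 = 0.0000336
Normalizing constant = 0.00661428.
Largest term belongs to Supplier S1, so Supplier S1 is most probable.

Supplier S1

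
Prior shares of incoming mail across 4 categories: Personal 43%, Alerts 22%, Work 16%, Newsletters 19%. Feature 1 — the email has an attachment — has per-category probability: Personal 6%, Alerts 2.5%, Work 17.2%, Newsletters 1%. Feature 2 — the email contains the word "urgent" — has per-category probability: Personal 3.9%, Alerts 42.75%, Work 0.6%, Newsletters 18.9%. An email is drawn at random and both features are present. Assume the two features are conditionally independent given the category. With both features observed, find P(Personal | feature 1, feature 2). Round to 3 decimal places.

Compute prior × likelihood for every hypothesis:
  Personal: 0.43 × 0.06 × 0.039 = 0.0010062
  Alerts: 0.22 × 0.025 × 0.4275 = 0.00235125
  Work: 0.16 × 0.172 × 0.006 = 0.00016512
  Newsletters: 0.19 × 0.01 × 0.189 = 0.0003591
Sum = 0.00388167.
P(Personal | evidence) = 0.0010062 / 0.00388167 ≈ 0.259.

0.259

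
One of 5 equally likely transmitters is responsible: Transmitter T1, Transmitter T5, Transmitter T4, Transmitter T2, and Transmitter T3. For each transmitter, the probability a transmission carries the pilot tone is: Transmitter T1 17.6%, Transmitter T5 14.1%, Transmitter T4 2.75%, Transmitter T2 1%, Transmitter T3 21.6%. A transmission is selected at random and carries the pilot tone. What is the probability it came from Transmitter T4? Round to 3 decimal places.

With a uniform prior (1/5 each), posterior ∝ likelihood:
  Transmitter T1: 0.176
  Transmitter T5: 0.141
  Transmitter T4: 0.0275
  Transmitter T2: 0.01
  Transmitter T3: 0.216
Sum = 0.5705.
P(Transmitter T4 | evidence) = 0.0275 / 0.5705 ≈ 0.048.

0.048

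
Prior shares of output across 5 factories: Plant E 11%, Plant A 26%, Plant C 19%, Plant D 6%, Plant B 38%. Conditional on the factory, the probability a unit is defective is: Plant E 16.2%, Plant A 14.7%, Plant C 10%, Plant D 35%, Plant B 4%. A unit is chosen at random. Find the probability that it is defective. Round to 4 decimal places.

0.1112

Compute prior × likelihood for every hypothesis:
  Plant E: 0.11 × 0.162 = 0.01782
  Plant A: 0.26 × 0.147 = 0.03822
  Plant C: 0.19 × 0.1 = 0.019
  Plant D: 0.06 × 0.35 = 0.021
  Plant B: 0.38 × 0.04 = 0.0152
P(defective) = 0.01782 + 0.03822 + 0.019 + 0.021 + 0.0152 = 0.11124 → 0.1112.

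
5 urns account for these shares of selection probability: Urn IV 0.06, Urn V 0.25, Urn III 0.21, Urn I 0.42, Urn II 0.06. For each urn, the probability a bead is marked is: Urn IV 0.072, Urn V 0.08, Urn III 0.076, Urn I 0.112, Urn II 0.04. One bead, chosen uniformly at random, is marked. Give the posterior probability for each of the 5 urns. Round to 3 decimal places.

Urn IV 0.048, Urn V 0.223, Urn III 0.178, Urn I 0.524, Urn II 0.027

Prior × likelihood for each hypothesis:
  Urn IV: 0.06 × 0.072 = 0.00432
  Urn V: 0.25 × 0.08 = 0.02
  Urn III: 0.21 × 0.076 = 0.01596
  Urn I: 0.42 × 0.112 = 0.04704
  Urn II: 0.06 × 0.04 = 0.0024
Normalizing constant = 0.08972.
P(Urn IV | marked) = 0.00432/0.08972 ≈ 0.048
P(Urn V | marked) = 0.02/0.08972 ≈ 0.223
P(Urn III | marked) = 0.01596/0.08972 ≈ 0.178
P(Urn I | marked) = 0.04704/0.08972 ≈ 0.524
P(Urn II | marked) = 0.0024/0.08972 ≈ 0.027
(Check: 0.048+0.223+0.178+0.524+0.027 = 1.000.)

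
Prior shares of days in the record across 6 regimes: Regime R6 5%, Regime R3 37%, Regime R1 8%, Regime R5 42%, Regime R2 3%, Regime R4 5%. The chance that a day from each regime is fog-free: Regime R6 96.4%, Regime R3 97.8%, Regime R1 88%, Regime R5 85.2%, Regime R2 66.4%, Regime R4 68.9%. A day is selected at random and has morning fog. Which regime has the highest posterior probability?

Regime R5

Taking complements, P(fog | each) = Regime R6 0.036, Regime R3 0.022, Regime R1 0.12, Regime R5 0.148, Regime R2 0.336, Regime R4 0.311.
By Bayes' rule, posterior ∝ prior × likelihood:
  Regime R6: 0.05 × 0.036 = 0.0018
  Regime R3: 0.37 × 0.022 = 0.00814
  Regime R1: 0.08 × 0.12 = 0.0096
  Regime R5: 0.42 × 0.148 = 0.06216
  Regime R2: 0.03 × 0.336 = 0.01008
  Regime R4: 0.05 × 0.311 = 0.01555
Sum = 0.10733.
Largest term belongs to Regime R5, so Regime R5 is most probable.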